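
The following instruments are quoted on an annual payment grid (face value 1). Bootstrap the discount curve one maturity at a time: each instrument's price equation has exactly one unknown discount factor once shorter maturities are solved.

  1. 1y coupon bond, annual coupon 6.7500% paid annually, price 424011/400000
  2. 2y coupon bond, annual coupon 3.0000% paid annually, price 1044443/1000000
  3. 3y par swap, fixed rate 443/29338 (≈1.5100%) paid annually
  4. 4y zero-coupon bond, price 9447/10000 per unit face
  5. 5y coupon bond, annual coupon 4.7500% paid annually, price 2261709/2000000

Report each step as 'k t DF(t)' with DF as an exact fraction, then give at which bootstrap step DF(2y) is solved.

step 1 [1y] bond c/1=27/400: DF=(424011/400000 − 27/400·(0))/(1+27/400) = 993/1000 ≈ 0.993000
step 2 [2y] bond c/1=3/100: DF=(1044443/1000000 − 3/100·(0.993000))/(1+3/100) = 9851/10000 ≈ 0.985100
step 3 [3y] swap r/1=443/29338: DF=(1 − 443/29338·(0.993000+0.985100))/(1+443/29338) = 9557/10000 ≈ 0.955700
step 4 [4y] zero: DF = P = 9447/10000 ≈ 0.944700
step 5 [5y] bond c/1=19/400: DF=(2261709/2000000 − 19/400·(0.993000+0.985100+0.955700+0.944700))/(1+19/400) = 9037/10000 ≈ 0.903700

1 1 993/1000
2 2 9851/10000
3 3 9557/10000
4 4 9447/10000
5 5 9037/10000
DF(2y) is solved at step 2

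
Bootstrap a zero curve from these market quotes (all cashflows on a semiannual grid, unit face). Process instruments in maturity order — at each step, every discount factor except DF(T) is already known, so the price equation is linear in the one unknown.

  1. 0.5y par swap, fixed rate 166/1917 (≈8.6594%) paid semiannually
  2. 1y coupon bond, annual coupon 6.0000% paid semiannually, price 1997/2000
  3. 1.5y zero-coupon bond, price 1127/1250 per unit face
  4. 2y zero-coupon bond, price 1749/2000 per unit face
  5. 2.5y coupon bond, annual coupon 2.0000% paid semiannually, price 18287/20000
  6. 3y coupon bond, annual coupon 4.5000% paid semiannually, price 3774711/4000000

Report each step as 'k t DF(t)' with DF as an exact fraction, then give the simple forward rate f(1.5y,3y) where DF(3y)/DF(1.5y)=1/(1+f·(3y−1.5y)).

1 1/2 1917/2000
2 1 1883/2000
3 3/2 1127/1250
4 2 1749/2000
5 5/2 8689/10000
6 3 8229/10000
f(1.5y,3y) = ((1127/1250)/(8229/10000) − 1)/(3/2) = 1574/24687 ≈ 6.3758%

step 1 [0.5y] swap r/2=83/1917: DF=(1 − 83/1917·(0))/(1+83/1917) = 1917/2000 ≈ 0.958500
step 2 [1y] bond c/2=3/100: DF=(1997/2000 − 3/100·(0.958500))/(1+3/100) = 1883/2000 ≈ 0.941500
step 3 [1.5y] zero: DF = P = 1127/1250 ≈ 0.901600
step 4 [2y] zero: DF = P = 1749/2000 ≈ 0.874500
step 5 [2.5y] bond c/2=1/100: DF=(18287/20000 − 1/100·(0.958500+0.941500+0.901600+0.874500))/(1+1/100) = 8689/10000 ≈ 0.868900
step 6 [3y] bond c/2=9/400: DF=(3774711/4000000 − 9/400·(0.958500+0.941500+0.901600+0.874500+0.868900))/(1+9/400) = 8229/10000 ≈ 0.822900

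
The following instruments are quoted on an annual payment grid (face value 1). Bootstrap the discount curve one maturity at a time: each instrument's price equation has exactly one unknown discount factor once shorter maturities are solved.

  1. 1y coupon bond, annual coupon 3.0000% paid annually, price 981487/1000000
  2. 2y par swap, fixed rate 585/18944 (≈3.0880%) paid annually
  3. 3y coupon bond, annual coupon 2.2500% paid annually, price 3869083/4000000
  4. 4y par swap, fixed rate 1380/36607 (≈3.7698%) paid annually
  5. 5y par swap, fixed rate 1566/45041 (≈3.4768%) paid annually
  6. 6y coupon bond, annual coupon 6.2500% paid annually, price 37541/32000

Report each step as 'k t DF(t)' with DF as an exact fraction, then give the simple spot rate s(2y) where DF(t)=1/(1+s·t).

1 1 9529/10000
2 2 1883/2000
3 3 9043/10000
4 4 431/500
5 5 4217/5000
6 6 1049/1250
s(2y) = (1/(1883/2000) − 1)/(2) = 117/3766 ≈ 3.1067%

step 1 [1y] bond c/1=3/100: DF=(981487/1000000 − 3/100·(0))/(1+3/100) = 9529/10000 ≈ 0.952900
step 2 [2y] swap r/1=585/18944: DF=(1 − 585/18944·(0.952900))/(1+585/18944) = 1883/2000 ≈ 0.941500
step 3 [3y] bond c/1=9/400: DF=(3869083/4000000 − 9/400·(0.952900+0.941500))/(1+9/400) = 9043/10000 ≈ 0.904300
step 4 [4y] swap r/1=1380/36607: DF=(1 − 1380/36607·(0.952900+0.941500+0.904300))/(1+1380/36607) = 431/500 ≈ 0.862000
step 5 [5y] swap r/1=1566/45041: DF=(1 − 1566/45041·(0.952900+0.941500+0.904300+0.862000))/(1+1566/45041) = 4217/5000 ≈ 0.843400
step 6 [6y] bond c/1=1/16: DF=(37541/32000 − 1/16·(0.952900+0.941500+0.904300+0.862000+0.843400))/(1+1/16) = 1049/1250 ≈ 0.839200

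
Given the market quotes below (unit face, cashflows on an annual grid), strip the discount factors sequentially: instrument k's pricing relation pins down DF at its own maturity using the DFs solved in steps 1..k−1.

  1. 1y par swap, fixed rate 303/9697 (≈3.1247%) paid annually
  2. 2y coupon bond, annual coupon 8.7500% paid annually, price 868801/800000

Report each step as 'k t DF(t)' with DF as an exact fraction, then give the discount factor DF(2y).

1 1 9697/10000
2 2 4603/5000
DF(2y) = 4603/5000 ≈ 0.920600

step 1 [1y] swap r/1=303/9697: DF=(1 − 303/9697·(0))/(1+303/9697) = 9697/10000 ≈ 0.969700
step 2 [2y] bond c/1=7/80: DF=(868801/800000 − 7/80·(0.969700))/(1+7/80) = 4603/5000 ≈ 0.920600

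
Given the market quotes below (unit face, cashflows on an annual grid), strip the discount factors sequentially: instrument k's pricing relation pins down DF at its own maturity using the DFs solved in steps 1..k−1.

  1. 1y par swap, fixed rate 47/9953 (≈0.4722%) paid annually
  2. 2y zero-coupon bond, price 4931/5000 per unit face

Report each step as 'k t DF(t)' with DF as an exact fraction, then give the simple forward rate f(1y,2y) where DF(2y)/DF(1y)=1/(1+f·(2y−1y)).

step 1 [1y] swap r/1=47/9953: DF=(1 − 47/9953·(0))/(1+47/9953) = 9953/10000 ≈ 0.995300
step 2 [2y] zero: DF = P = 4931/5000 ≈ 0.986200

1 1 9953/10000
2 2 4931/5000
f(1y,2y) = ((9953/10000)/(4931/5000) − 1)/(1) = 91/9862 ≈ 0.9227%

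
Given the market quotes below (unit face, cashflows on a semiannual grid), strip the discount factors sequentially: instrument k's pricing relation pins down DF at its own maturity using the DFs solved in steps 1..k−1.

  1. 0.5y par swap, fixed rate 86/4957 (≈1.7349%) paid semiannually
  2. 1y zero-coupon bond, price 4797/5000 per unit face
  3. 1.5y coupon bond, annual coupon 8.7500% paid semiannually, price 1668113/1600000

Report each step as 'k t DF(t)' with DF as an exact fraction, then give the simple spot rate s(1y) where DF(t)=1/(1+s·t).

step 1 [0.5y] swap r/2=43/4957: DF=(1 − 43/4957·(0))/(1+43/4957) = 4957/5000 ≈ 0.991400
step 2 [1y] zero: DF = P = 4797/5000 ≈ 0.959400
step 3 [1.5y] bond c/2=7/160: DF=(1668113/1600000 − 7/160·(0.991400+0.959400))/(1+7/160) = 9171/10000 ≈ 0.917100

1 1/2 4957/5000
2 1 4797/5000
3 3/2 9171/10000
s(1y) = (1/(4797/5000) − 1)/(1) = 203/4797 ≈ 4.2318%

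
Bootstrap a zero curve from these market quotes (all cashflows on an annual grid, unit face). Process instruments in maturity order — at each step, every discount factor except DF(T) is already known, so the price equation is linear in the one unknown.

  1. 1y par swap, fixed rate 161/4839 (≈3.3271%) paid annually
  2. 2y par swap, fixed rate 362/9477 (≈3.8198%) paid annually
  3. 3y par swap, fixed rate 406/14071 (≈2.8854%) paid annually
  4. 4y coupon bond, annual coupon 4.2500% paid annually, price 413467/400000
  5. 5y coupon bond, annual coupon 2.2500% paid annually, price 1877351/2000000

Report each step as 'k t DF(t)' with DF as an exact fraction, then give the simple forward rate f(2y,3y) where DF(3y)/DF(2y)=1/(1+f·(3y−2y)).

1 1 4839/5000
2 2 2319/2500
3 3 2297/2500
4 4 548/625
5 5 523/625
f(2y,3y) = ((2319/2500)/(2297/2500) − 1)/(1) = 22/2297 ≈ 0.9578%

step 1 [1y] swap r/1=161/4839: DF=(1 − 161/4839·(0))/(1+161/4839) = 4839/5000 ≈ 0.967800
step 2 [2y] swap r/1=362/9477: DF=(1 − 362/9477·(0.967800))/(1+362/9477) = 2319/2500 ≈ 0.927600
step 3 [3y] swap r/1=406/14071: DF=(1 − 406/14071·(0.967800+0.927600))/(1+406/14071) = 2297/2500 ≈ 0.918800
step 4 [4y] bond c/1=17/400: DF=(413467/400000 − 17/400·(0.967800+0.927600+0.918800))/(1+17/400) = 548/625 ≈ 0.876800
step 5 [5y] bond c/1=9/400: DF=(1877351/2000000 − 9/400·(0.967800+0.927600+0.918800+0.876800))/(1+9/400) = 523/625 ≈ 0.836800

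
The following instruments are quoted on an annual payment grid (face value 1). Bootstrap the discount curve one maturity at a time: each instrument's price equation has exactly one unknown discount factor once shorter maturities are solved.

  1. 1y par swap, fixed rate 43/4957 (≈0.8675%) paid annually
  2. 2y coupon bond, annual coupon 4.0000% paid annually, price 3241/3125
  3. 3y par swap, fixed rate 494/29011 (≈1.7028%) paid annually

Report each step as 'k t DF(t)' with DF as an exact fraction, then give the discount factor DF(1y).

1 1 4957/5000
2 2 9591/10000
3 3 4753/5000
DF(1y) = 4957/5000 ≈ 0.991400

step 1 [1y] swap r/1=43/4957: DF=(1 − 43/4957·(0))/(1+43/4957) = 4957/5000 ≈ 0.991400
step 2 [2y] bond c/1=1/25: DF=(3241/3125 − 1/25·(0.991400))/(1+1/25) = 9591/10000 ≈ 0.959100
step 3 [3y] swap r/1=494/29011: DF=(1 − 494/29011·(0.991400+0.959100))/(1+494/29011) = 4753/5000 ≈ 0.950600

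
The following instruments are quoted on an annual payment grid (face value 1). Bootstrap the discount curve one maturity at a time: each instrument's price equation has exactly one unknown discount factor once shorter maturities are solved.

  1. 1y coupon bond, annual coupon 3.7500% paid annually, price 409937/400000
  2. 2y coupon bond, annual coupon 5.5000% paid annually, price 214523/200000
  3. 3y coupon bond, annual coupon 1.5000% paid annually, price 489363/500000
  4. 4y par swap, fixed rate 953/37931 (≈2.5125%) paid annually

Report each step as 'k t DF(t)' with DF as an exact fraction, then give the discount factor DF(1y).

step 1 [1y] bond c/1=3/80: DF=(409937/400000 − 3/80·(0))/(1+3/80) = 4939/5000 ≈ 0.987800
step 2 [2y] bond c/1=11/200: DF=(214523/200000 − 11/200·(0.987800))/(1+11/200) = 2413/2500 ≈ 0.965200
step 3 [3y] bond c/1=3/200: DF=(489363/500000 − 3/200·(0.987800+0.965200))/(1+3/200) = 4677/5000 ≈ 0.935400
step 4 [4y] swap r/1=953/37931: DF=(1 − 953/37931·(0.987800+0.965200+0.935400))/(1+953/37931) = 9047/10000 ≈ 0.904700

1 1 4939/5000
2 2 2413/2500
3 3 4677/5000
4 4 9047/10000
DF(1y) = 4939/5000 ≈ 0.987800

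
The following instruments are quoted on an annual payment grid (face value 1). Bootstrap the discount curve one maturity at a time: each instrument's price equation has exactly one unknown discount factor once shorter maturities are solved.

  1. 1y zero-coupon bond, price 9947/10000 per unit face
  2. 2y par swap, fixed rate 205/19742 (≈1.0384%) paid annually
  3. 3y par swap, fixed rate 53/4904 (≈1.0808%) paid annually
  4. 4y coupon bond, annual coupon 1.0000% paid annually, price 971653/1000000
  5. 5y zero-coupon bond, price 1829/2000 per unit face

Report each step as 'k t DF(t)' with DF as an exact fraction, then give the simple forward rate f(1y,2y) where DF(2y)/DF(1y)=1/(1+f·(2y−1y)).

1 1 9947/10000
2 2 1959/2000
3 3 4841/5000
4 4 9329/10000
5 5 1829/2000
f(1y,2y) = ((9947/10000)/(1959/2000) − 1)/(1) = 152/9795 ≈ 1.5518%

step 1 [1y] zero: DF = P = 9947/10000 ≈ 0.994700
step 2 [2y] swap r/1=205/19742: DF=(1 − 205/19742·(0.994700))/(1+205/19742) = 1959/2000 ≈ 0.979500
step 3 [3y] swap r/1=53/4904: DF=(1 − 53/4904·(0.994700+0.979500))/(1+53/4904) = 4841/5000 ≈ 0.968200
step 4 [4y] bond c/1=1/100: DF=(971653/1000000 − 1/100·(0.994700+0.979500+0.968200))/(1+1/100) = 9329/10000 ≈ 0.932900
step 5 [5y] zero: DF = P = 1829/2000 ≈ 0.914500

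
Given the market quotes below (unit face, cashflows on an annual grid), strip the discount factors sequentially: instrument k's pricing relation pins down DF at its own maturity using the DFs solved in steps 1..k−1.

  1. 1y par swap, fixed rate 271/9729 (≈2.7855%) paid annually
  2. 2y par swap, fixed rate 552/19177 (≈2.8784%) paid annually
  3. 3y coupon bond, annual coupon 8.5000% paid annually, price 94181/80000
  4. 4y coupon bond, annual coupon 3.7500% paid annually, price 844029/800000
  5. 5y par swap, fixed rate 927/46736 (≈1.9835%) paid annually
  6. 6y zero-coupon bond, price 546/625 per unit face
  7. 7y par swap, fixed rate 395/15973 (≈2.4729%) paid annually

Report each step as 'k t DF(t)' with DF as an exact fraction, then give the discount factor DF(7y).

1 1 9729/10000
2 2 1181/1250
3 3 2337/2500
4 4 4569/5000
5 5 9073/10000
6 6 546/625
7 7 421/500
DF(7y) = 421/500 ≈ 0.842000

step 1 [1y] swap r/1=271/9729: DF=(1 − 271/9729·(0))/(1+271/9729) = 9729/10000 ≈ 0.972900
step 2 [2y] swap r/1=552/19177: DF=(1 − 552/19177·(0.972900))/(1+552/19177) = 1181/1250 ≈ 0.944800
step 3 [3y] bond c/1=17/200: DF=(94181/80000 − 17/200·(0.972900+0.944800))/(1+17/200) = 2337/2500 ≈ 0.934800
step 4 [4y] bond c/1=3/80: DF=(844029/800000 − 3/80·(0.972900+0.944800+0.934800))/(1+3/80) = 4569/5000 ≈ 0.913800
step 5 [5y] swap r/1=927/46736: DF=(1 − 927/46736·(0.972900+0.944800+0.934800+0.913800))/(1+927/46736) = 9073/10000 ≈ 0.907300
step 6 [6y] zero: DF = P = 546/625 ≈ 0.873600
step 7 [7y] swap r/1=395/15973: DF=(1 − 395/15973·(0.972900+0.944800+0.934800+0.913800+0.907300+0.873600))/(1+395/15973) = 421/500 ≈ 0.842000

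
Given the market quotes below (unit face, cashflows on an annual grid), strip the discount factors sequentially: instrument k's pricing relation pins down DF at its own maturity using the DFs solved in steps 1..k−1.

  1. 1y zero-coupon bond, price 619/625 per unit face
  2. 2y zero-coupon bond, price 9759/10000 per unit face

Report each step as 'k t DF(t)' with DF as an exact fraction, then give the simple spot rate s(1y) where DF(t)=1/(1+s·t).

step 1 [1y] zero: DF = P = 619/625 ≈ 0.990400
step 2 [2y] zero: DF = P = 9759/10000 ≈ 0.975900

1 1 619/625
2 2 9759/10000
s(1y) = (1/(619/625) − 1)/(1) = 6/619 ≈ 0.9693%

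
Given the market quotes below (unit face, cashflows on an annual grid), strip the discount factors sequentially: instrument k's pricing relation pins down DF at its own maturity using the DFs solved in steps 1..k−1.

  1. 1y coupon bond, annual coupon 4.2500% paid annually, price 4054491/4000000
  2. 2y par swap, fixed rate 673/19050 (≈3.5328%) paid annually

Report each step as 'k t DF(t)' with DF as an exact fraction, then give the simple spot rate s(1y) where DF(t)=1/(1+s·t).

step 1 [1y] bond c/1=17/400: DF=(4054491/4000000 − 17/400·(0))/(1+17/400) = 9723/10000 ≈ 0.972300
step 2 [2y] swap r/1=673/19050: DF=(1 − 673/19050·(0.972300))/(1+673/19050) = 9327/10000 ≈ 0.932700

1 1 9723/10000
2 2 9327/10000
s(1y) = (1/(9723/10000) − 1)/(1) = 277/9723 ≈ 2.8489%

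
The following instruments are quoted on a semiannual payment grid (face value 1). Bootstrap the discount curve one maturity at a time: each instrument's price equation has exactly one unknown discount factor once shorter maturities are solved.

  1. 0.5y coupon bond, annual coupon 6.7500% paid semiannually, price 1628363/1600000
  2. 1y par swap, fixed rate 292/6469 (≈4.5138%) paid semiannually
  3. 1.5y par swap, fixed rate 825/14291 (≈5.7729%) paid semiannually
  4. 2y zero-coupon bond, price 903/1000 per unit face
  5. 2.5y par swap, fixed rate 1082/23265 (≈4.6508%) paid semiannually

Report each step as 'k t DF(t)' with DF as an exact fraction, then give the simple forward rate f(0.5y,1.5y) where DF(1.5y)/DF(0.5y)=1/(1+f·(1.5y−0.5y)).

step 1 [0.5y] bond c/2=27/800: DF=(1628363/1600000 − 27/800·(0))/(1+27/800) = 1969/2000 ≈ 0.984500
step 2 [1y] swap r/2=146/6469: DF=(1 − 146/6469·(0.984500))/(1+146/6469) = 4781/5000 ≈ 0.956200
step 3 [1.5y] swap r/2=825/28582: DF=(1 − 825/28582·(0.984500+0.956200))/(1+825/28582) = 367/400 ≈ 0.917500
step 4 [2y] zero: DF = P = 903/1000 ≈ 0.903000
step 5 [2.5y] swap r/2=541/23265: DF=(1 − 541/23265·(0.984500+0.956200+0.917500+0.903000))/(1+541/23265) = 4459/5000 ≈ 0.891800

1 1/2 1969/2000
2 1 4781/5000
3 3/2 367/400
4 2 903/1000
5 5/2 4459/5000
f(0.5y,1.5y) = ((1969/2000)/(367/400) − 1)/(1) = 134/1835 ≈ 7.3025%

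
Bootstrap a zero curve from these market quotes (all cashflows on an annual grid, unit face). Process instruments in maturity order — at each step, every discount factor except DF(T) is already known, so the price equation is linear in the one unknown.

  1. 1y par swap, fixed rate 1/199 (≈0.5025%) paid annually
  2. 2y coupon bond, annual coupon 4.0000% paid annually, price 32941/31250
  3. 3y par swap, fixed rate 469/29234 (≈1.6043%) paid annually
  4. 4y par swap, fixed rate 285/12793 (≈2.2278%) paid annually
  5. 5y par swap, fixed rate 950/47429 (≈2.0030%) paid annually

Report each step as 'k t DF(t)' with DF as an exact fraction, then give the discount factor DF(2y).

1 1 199/200
2 2 9753/10000
3 3 9531/10000
4 4 1829/2000
5 5 181/200
DF(2y) = 9753/10000 ≈ 0.975300

step 1 [1y] swap r/1=1/199: DF=(1 − 1/199·(0))/(1+1/199) = 199/200 ≈ 0.995000
step 2 [2y] bond c/1=1/25: DF=(32941/31250 − 1/25·(0.995000))/(1+1/25) = 9753/10000 ≈ 0.975300
step 3 [3y] swap r/1=469/29234: DF=(1 − 469/29234·(0.995000+0.975300))/(1+469/29234) = 9531/10000 ≈ 0.953100
step 4 [4y] swap r/1=285/12793: DF=(1 − 285/12793·(0.995000+0.975300+0.953100))/(1+285/12793) = 1829/2000 ≈ 0.914500
step 5 [5y] swap r/1=950/47429: DF=(1 − 950/47429·(0.995000+0.975300+0.953100+0.914500))/(1+950/47429) = 181/200 ≈ 0.905000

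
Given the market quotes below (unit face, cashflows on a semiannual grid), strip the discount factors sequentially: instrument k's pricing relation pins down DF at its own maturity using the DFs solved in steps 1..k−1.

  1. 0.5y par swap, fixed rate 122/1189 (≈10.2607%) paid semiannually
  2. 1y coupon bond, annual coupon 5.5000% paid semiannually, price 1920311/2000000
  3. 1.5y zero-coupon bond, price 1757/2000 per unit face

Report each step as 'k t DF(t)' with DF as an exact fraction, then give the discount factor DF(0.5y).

step 1 [0.5y] swap r/2=61/1189: DF=(1 − 61/1189·(0))/(1+61/1189) = 1189/1250 ≈ 0.951200
step 2 [1y] bond c/2=11/400: DF=(1920311/2000000 − 11/400·(0.951200))/(1+11/400) = 909/1000 ≈ 0.909000
step 3 [1.5y] zero: DF = P = 1757/2000 ≈ 0.878500

1 1/2 1189/1250
2 1 909/1000
3 3/2 1757/2000
DF(0.5y) = 1189/1250 ≈ 0.951200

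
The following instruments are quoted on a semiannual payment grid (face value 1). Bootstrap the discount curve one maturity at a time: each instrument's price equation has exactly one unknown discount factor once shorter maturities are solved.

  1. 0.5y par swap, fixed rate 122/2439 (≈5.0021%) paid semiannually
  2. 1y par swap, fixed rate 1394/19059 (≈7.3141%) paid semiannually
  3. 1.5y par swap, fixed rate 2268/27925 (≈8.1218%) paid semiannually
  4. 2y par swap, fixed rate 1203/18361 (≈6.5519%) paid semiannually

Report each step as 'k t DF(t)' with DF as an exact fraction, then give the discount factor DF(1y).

step 1 [0.5y] swap r/2=61/2439: DF=(1 − 61/2439·(0))/(1+61/2439) = 2439/2500 ≈ 0.975600
step 2 [1y] swap r/2=697/19059: DF=(1 − 697/19059·(0.975600))/(1+697/19059) = 9303/10000 ≈ 0.930300
step 3 [1.5y] swap r/2=1134/27925: DF=(1 − 1134/27925·(0.975600+0.930300))/(1+1134/27925) = 4433/5000 ≈ 0.886600
step 4 [2y] swap r/2=1203/36722: DF=(1 − 1203/36722·(0.975600+0.930300+0.886600))/(1+1203/36722) = 8797/10000 ≈ 0.879700

1 1/2 2439/2500
2 1 9303/10000
3 3/2 4433/5000
4 2 8797/10000
DF(1y) = 9303/10000 ≈ 0.930300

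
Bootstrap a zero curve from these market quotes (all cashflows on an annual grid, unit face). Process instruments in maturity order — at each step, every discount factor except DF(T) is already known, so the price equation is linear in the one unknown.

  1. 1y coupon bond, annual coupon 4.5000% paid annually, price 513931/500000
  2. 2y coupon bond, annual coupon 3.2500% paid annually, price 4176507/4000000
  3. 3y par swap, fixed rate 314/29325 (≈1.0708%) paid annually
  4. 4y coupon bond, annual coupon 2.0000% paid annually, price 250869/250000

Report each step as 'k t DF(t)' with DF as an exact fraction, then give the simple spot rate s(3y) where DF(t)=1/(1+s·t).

1 1 2459/2500
2 2 9803/10000
3 3 4843/5000
4 4 9263/10000
s(3y) = (1/(4843/5000) − 1)/(3) = 157/14529 ≈ 1.0806%

step 1 [1y] bond c/1=9/200: DF=(513931/500000 − 9/200·(0))/(1+9/200) = 2459/2500 ≈ 0.983600
step 2 [2y] bond c/1=13/400: DF=(4176507/4000000 − 13/400·(0.983600))/(1+13/400) = 9803/10000 ≈ 0.980300
step 3 [3y] swap r/1=314/29325: DF=(1 − 314/29325·(0.983600+0.980300))/(1+314/29325) = 4843/5000 ≈ 0.968600
step 4 [4y] bond c/1=1/50: DF=(250869/250000 − 1/50·(0.983600+0.980300+0.968600))/(1+1/50) = 9263/10000 ≈ 0.926300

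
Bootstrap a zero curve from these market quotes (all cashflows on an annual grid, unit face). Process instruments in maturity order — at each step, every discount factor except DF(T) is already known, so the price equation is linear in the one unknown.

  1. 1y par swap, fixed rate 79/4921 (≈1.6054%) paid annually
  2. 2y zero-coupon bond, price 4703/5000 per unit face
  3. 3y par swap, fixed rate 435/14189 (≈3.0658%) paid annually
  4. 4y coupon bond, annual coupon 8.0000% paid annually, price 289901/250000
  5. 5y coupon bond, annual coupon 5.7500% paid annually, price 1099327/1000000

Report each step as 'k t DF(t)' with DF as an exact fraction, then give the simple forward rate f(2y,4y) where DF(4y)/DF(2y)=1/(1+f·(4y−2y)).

step 1 [1y] swap r/1=79/4921: DF=(1 − 79/4921·(0))/(1+79/4921) = 4921/5000 ≈ 0.984200
step 2 [2y] zero: DF = P = 4703/5000 ≈ 0.940600
step 3 [3y] swap r/1=435/14189: DF=(1 − 435/14189·(0.984200+0.940600))/(1+435/14189) = 913/1000 ≈ 0.913000
step 4 [4y] bond c/1=2/25: DF=(289901/250000 − 2/25·(0.984200+0.940600+0.913000))/(1+2/25) = 1727/2000 ≈ 0.863500
step 5 [5y] bond c/1=23/400: DF=(1099327/1000000 − 23/400·(0.984200+0.940600+0.913000+0.863500))/(1+23/400) = 8383/10000 ≈ 0.838300

1 1 4921/5000
2 2 4703/5000
3 3 913/1000
4 4 1727/2000
5 5 8383/10000
f(2y,4y) = ((4703/5000)/(1727/2000) − 1)/(2) = 771/17270 ≈ 4.4644%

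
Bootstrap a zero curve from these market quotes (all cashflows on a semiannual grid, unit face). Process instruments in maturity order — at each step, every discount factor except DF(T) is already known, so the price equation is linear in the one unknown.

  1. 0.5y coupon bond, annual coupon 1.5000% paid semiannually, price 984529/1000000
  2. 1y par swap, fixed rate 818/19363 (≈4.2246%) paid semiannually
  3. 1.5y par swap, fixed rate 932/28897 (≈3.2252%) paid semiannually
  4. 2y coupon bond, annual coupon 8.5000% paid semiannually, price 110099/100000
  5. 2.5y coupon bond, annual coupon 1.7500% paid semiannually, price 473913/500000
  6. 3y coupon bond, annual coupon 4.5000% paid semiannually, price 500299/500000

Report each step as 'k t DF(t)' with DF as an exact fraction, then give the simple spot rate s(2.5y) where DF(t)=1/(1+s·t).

1 1/2 2443/2500
2 1 9591/10000
3 3/2 4767/5000
4 2 9383/10000
5 5/2 1133/1250
6 3 1093/1250
s(2.5y) = (1/(1133/1250) − 1)/(5/2) = 234/5665 ≈ 4.1306%

step 1 [0.5y] bond c/2=3/400: DF=(984529/1000000 − 3/400·(0))/(1+3/400) = 2443/2500 ≈ 0.977200
step 2 [1y] swap r/2=409/19363: DF=(1 − 409/19363·(0.977200))/(1+409/19363) = 9591/10000 ≈ 0.959100
step 3 [1.5y] swap r/2=466/28897: DF=(1 − 466/28897·(0.977200+0.959100))/(1+466/28897) = 4767/5000 ≈ 0.953400
step 4 [2y] bond c/2=17/400: DF=(110099/100000 − 17/400·(0.977200+0.959100+0.953400))/(1+17/400) = 9383/10000 ≈ 0.938300
step 5 [2.5y] bond c/2=7/800: DF=(473913/500000 − 7/800·(0.977200+0.959100+0.953400+0.938300))/(1+7/800) = 1133/1250 ≈ 0.906400
step 6 [3y] bond c/2=9/400: DF=(500299/500000 − 9/400·(0.977200+0.959100+0.953400+0.938300+0.906400))/(1+9/400) = 1093/1250 ≈ 0.874400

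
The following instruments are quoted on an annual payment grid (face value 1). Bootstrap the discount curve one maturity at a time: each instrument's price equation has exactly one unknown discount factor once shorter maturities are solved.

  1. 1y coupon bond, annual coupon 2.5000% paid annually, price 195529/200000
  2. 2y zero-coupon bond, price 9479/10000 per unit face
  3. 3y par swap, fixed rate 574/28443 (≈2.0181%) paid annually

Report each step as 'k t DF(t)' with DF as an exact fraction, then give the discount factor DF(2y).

1 1 4769/5000
2 2 9479/10000
3 3 4713/5000
DF(2y) = 9479/10000 ≈ 0.947900

step 1 [1y] bond c/1=1/40: DF=(195529/200000 − 1/40·(0))/(1+1/40) = 4769/5000 ≈ 0.953800
step 2 [2y] zero: DF = P = 9479/10000 ≈ 0.947900
step 3 [3y] swap r/1=574/28443: DF=(1 − 574/28443·(0.953800+0.947900))/(1+574/28443) = 4713/5000 ≈ 0.942600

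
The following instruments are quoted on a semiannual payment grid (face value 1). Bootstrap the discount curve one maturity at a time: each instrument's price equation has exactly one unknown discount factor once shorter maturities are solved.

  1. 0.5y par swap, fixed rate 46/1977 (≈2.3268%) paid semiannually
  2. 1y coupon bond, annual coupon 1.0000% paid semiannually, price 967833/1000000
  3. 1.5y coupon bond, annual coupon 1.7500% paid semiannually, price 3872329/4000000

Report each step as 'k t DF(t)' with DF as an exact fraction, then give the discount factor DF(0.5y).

step 1 [0.5y] swap r/2=23/1977: DF=(1 − 23/1977·(0))/(1+23/1977) = 1977/2000 ≈ 0.988500
step 2 [1y] bond c/2=1/200: DF=(967833/1000000 − 1/200·(0.988500))/(1+1/200) = 9581/10000 ≈ 0.958100
step 3 [1.5y] bond c/2=7/800: DF=(3872329/4000000 − 7/800·(0.988500+0.958100))/(1+7/800) = 2357/2500 ≈ 0.942800

1 1/2 1977/2000
2 1 9581/10000
3 3/2 2357/2500
DF(0.5y) = 1977/2000 ≈ 0.988500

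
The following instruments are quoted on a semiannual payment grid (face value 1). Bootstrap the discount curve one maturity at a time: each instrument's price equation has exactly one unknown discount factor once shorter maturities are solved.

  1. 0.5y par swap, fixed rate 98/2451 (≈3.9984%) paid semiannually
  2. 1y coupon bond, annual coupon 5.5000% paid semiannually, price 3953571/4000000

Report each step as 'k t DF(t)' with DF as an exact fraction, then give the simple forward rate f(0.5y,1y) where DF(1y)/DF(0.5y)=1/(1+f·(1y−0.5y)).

1 1/2 2451/2500
2 1 9357/10000
f(0.5y,1y) = ((2451/2500)/(9357/10000) − 1)/(1/2) = 298/3119 ≈ 9.5543%

step 1 [0.5y] swap r/2=49/2451: DF=(1 − 49/2451·(0))/(1+49/2451) = 2451/2500 ≈ 0.980400
step 2 [1y] bond c/2=11/400: DF=(3953571/4000000 − 11/400·(0.980400))/(1+11/400) = 9357/10000 ≈ 0.935700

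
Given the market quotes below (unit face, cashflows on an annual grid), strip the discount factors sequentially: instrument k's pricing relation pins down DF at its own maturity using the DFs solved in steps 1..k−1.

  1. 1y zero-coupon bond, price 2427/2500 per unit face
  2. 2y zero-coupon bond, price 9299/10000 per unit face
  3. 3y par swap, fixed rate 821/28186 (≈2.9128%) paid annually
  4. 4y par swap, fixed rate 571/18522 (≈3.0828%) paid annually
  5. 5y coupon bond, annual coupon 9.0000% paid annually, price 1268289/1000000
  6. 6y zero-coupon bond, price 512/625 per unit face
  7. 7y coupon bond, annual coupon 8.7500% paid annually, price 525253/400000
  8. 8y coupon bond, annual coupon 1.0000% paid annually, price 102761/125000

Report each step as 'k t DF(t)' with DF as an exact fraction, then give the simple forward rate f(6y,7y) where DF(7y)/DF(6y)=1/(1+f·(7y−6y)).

1 1 2427/2500
2 2 9299/10000
3 3 9179/10000
4 4 4429/5000
5 5 8577/10000
6 6 512/625
7 7 1549/2000
8 8 753/1000
f(6y,7y) = ((512/625)/(1549/2000) − 1)/(1) = 447/7745 ≈ 5.7715%

step 1 [1y] zero: DF = P = 2427/2500 ≈ 0.970800
step 2 [2y] zero: DF = P = 9299/10000 ≈ 0.929900
step 3 [3y] swap r/1=821/28186: DF=(1 − 821/28186·(0.970800+0.929900))/(1+821/28186) = 9179/10000 ≈ 0.917900
step 4 [4y] swap r/1=571/18522: DF=(1 − 571/18522·(0.970800+0.929900+0.917900))/(1+571/18522) = 4429/5000 ≈ 0.885800
step 5 [5y] bond c/1=9/100: DF=(1268289/1000000 − 9/100·(0.970800+0.929900+0.917900+0.885800))/(1+9/100) = 8577/10000 ≈ 0.857700
step 6 [6y] zero: DF = P = 512/625 ≈ 0.819200
step 7 [7y] bond c/1=7/80: DF=(525253/400000 − 7/80·(0.970800+0.929900+0.917900+0.885800+0.857700+0.819200))/(1+7/80) = 1549/2000 ≈ 0.774500
step 8 [8y] bond c/1=1/100: DF=(102761/125000 − 1/100·(0.970800+0.929900+0.917900+0.885800+0.857700+0.819200+0.774500))/(1+1/100) = 753/1000 ≈ 0.753000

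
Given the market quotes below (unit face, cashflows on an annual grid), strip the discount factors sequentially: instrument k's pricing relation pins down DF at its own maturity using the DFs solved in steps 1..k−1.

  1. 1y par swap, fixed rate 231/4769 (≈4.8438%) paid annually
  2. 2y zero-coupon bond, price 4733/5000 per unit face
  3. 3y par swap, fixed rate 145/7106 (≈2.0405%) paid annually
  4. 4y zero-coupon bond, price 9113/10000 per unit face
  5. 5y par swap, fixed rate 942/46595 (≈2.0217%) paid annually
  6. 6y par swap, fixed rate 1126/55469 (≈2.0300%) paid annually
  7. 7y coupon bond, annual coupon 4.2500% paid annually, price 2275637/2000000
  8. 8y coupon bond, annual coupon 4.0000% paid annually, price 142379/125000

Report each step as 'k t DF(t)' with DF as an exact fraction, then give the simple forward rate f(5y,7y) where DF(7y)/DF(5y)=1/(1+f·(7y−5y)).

1 1 4769/5000
2 2 4733/5000
3 3 471/500
4 4 9113/10000
5 5 4529/5000
6 6 4437/5000
7 7 8653/10000
8 8 4243/5000
f(5y,7y) = ((4529/5000)/(8653/10000) − 1)/(2) = 405/17306 ≈ 2.3402%

step 1 [1y] swap r/1=231/4769: DF=(1 − 231/4769·(0))/(1+231/4769) = 4769/5000 ≈ 0.953800
step 2 [2y] zero: DF = P = 4733/5000 ≈ 0.946600
step 3 [3y] swap r/1=145/7106: DF=(1 − 145/7106·(0.953800+0.946600))/(1+145/7106) = 471/500 ≈ 0.942000
step 4 [4y] zero: DF = P = 9113/10000 ≈ 0.911300
step 5 [5y] swap r/1=942/46595: DF=(1 − 942/46595·(0.953800+0.946600+0.942000+0.911300))/(1+942/46595) = 4529/5000 ≈ 0.905800
step 6 [6y] swap r/1=1126/55469: DF=(1 − 1126/55469·(0.953800+0.946600+0.942000+0.911300+0.905800))/(1+1126/55469) = 4437/5000 ≈ 0.887400
step 7 [7y] bond c/1=17/400: DF=(2275637/2000000 − 17/400·(0.953800+0.946600+0.942000+0.911300+0.905800+0.887400))/(1+17/400) = 8653/10000 ≈ 0.865300
step 8 [8y] bond c/1=1/25: DF=(142379/125000 − 1/25·(0.953800+0.946600+0.942000+0.911300+0.905800+0.887400+0.865300))/(1+1/25) = 4243/5000 ≈ 0.848600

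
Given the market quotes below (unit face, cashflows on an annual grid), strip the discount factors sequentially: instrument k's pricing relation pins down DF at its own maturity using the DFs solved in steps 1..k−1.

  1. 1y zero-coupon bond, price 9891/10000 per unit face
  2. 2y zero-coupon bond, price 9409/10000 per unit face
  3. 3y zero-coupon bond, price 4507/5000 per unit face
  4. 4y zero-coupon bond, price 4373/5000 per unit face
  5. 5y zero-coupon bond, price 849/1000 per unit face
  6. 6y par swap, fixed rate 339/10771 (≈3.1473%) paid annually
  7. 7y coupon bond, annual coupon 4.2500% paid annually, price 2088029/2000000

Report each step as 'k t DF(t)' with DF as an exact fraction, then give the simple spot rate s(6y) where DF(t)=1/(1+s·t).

1 1 9891/10000
2 2 9409/10000
3 3 4507/5000
4 4 4373/5000
5 5 849/1000
6 6 1661/2000
7 7 7819/10000
s(6y) = (1/(1661/2000) − 1)/(6) = 113/3322 ≈ 3.4016%

step 1 [1y] zero: DF = P = 9891/10000 ≈ 0.989100
step 2 [2y] zero: DF = P = 9409/10000 ≈ 0.940900
step 3 [3y] zero: DF = P = 4507/5000 ≈ 0.901400
step 4 [4y] zero: DF = P = 4373/5000 ≈ 0.874600
step 5 [5y] zero: DF = P = 849/1000 ≈ 0.849000
step 6 [6y] swap r/1=339/10771: DF=(1 − 339/10771·(0.989100+0.940900+0.901400+0.874600+0.849000))/(1+339/10771) = 1661/2000 ≈ 0.830500
step 7 [7y] bond c/1=17/400: DF=(2088029/2000000 − 17/400·(0.989100+0.940900+0.901400+0.874600+0.849000+0.830500))/(1+17/400) = 7819/10000 ≈ 0.781900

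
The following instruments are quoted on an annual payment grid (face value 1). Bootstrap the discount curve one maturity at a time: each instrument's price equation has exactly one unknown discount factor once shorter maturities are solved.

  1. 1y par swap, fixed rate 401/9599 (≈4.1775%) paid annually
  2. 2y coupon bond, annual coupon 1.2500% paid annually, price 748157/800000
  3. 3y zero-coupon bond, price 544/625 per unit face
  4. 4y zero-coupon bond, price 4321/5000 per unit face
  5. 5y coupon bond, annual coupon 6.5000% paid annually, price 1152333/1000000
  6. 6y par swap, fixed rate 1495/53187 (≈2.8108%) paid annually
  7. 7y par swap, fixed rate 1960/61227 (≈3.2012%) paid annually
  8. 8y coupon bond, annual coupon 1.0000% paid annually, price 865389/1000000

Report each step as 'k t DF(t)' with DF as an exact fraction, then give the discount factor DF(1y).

step 1 [1y] swap r/1=401/9599: DF=(1 − 401/9599·(0))/(1+401/9599) = 9599/10000 ≈ 0.959900
step 2 [2y] bond c/1=1/80: DF=(748157/800000 − 1/80·(0.959900))/(1+1/80) = 4559/5000 ≈ 0.911800
step 3 [3y] zero: DF = P = 544/625 ≈ 0.870400
step 4 [4y] zero: DF = P = 4321/5000 ≈ 0.864200
step 5 [5y] bond c/1=13/200: DF=(1152333/1000000 − 13/200·(0.959900+0.911800+0.870400+0.864200))/(1+13/200) = 8619/10000 ≈ 0.861900
step 6 [6y] swap r/1=1495/53187: DF=(1 − 1495/53187·(0.959900+0.911800+0.870400+0.864200+0.861900))/(1+1495/53187) = 1701/2000 ≈ 0.850500
step 7 [7y] swap r/1=1960/61227: DF=(1 − 1960/61227·(0.959900+0.911800+0.870400+0.864200+0.861900+0.850500))/(1+1960/61227) = 201/250 ≈ 0.804000
step 8 [8y] bond c/1=1/100: DF=(865389/1000000 − 1/100·(0.959900+0.911800+0.870400+0.864200+0.861900+0.850500+0.804000))/(1+1/100) = 3981/5000 ≈ 0.796200

1 1 9599/10000
2 2 4559/5000
3 3 544/625
4 4 4321/5000
5 5 8619/10000
6 6 1701/2000
7 7 201/250
8 8 3981/5000
DF(1y) = 9599/10000 ≈ 0.959900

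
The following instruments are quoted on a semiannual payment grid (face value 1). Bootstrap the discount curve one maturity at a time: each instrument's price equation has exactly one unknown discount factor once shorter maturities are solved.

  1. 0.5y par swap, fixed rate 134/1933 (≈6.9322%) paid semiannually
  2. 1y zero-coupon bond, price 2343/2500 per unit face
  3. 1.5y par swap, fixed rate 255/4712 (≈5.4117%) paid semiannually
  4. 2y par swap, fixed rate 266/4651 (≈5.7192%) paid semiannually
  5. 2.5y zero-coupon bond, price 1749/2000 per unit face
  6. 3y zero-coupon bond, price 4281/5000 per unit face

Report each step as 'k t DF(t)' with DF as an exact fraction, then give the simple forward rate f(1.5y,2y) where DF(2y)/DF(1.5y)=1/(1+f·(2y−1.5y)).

1 1/2 1933/2000
2 1 2343/2500
3 3/2 1847/2000
4 2 1117/1250
5 5/2 1749/2000
6 3 4281/5000
f(1.5y,2y) = ((1847/2000)/(1117/1250) − 1)/(1/2) = 299/4468 ≈ 6.6920%

step 1 [0.5y] swap r/2=67/1933: DF=(1 − 67/1933·(0))/(1+67/1933) = 1933/2000 ≈ 0.966500
step 2 [1y] zero: DF = P = 2343/2500 ≈ 0.937200
step 3 [1.5y] swap r/2=255/9424: DF=(1 − 255/9424·(0.966500+0.937200))/(1+255/9424) = 1847/2000 ≈ 0.923500
step 4 [2y] swap r/2=133/4651: DF=(1 − 133/4651·(0.966500+0.937200+0.923500))/(1+133/4651) = 1117/1250 ≈ 0.893600
step 5 [2.5y] zero: DF = P = 1749/2000 ≈ 0.874500
step 6 [3y] zero: DF = P = 4281/5000 ≈ 0.856200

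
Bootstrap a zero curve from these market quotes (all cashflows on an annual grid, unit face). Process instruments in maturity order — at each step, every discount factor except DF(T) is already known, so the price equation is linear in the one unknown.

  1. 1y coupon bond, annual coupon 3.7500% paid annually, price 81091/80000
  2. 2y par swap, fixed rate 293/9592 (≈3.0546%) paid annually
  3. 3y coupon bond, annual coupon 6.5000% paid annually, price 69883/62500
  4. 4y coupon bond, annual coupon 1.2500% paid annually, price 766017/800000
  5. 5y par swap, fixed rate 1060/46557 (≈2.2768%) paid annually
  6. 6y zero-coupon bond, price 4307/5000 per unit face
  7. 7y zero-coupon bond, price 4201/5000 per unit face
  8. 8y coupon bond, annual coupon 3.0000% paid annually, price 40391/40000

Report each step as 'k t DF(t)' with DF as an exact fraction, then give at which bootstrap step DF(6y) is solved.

1 1 977/1000
2 2 4707/5000
3 3 583/625
4 4 1821/2000
5 5 447/500
6 6 4307/5000
7 7 4201/5000
8 8 497/625
DF(6y) is solved at step 6

step 1 [1y] bond c/1=3/80: DF=(81091/80000 − 3/80·(0))/(1+3/80) = 977/1000 ≈ 0.977000
step 2 [2y] swap r/1=293/9592: DF=(1 − 293/9592·(0.977000))/(1+293/9592) = 4707/5000 ≈ 0.941400
step 3 [3y] bond c/1=13/200: DF=(69883/62500 − 13/200·(0.977000+0.941400))/(1+13/200) = 583/625 ≈ 0.932800
step 4 [4y] bond c/1=1/80: DF=(766017/800000 − 1/80·(0.977000+0.941400+0.932800))/(1+1/80) = 1821/2000 ≈ 0.910500
step 5 [5y] swap r/1=1060/46557: DF=(1 − 1060/46557·(0.977000+0.941400+0.932800+0.910500))/(1+1060/46557) = 447/500 ≈ 0.894000
step 6 [6y] zero: DF = P = 4307/5000 ≈ 0.861400
step 7 [7y] zero: DF = P = 4201/5000 ≈ 0.840200
step 8 [8y] bond c/1=3/100: DF=(40391/40000 − 3/100·(0.977000+0.941400+0.932800+0.910500+0.894000+0.861400+0.840200))/(1+3/100) = 497/625 ≈ 0.795200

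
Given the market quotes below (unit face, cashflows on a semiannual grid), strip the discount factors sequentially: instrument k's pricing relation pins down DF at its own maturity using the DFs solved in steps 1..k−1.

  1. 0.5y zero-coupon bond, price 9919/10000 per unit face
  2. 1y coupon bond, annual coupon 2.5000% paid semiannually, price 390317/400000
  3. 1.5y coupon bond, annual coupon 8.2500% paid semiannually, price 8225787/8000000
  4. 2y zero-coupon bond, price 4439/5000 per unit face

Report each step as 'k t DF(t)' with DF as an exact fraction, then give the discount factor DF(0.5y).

step 1 [0.5y] zero: DF = P = 9919/10000 ≈ 0.991900
step 2 [1y] bond c/2=1/80: DF=(390317/400000 − 1/80·(0.991900))/(1+1/80) = 1903/2000 ≈ 0.951500
step 3 [1.5y] bond c/2=33/800: DF=(8225787/8000000 − 33/800·(0.991900+0.951500))/(1+33/800) = 1821/2000 ≈ 0.910500
step 4 [2y] zero: DF = P = 4439/5000 ≈ 0.887800

1 1/2 9919/10000
2 1 1903/2000
3 3/2 1821/2000
4 2 4439/5000
DF(0.5y) = 9919/10000 ≈ 0.991900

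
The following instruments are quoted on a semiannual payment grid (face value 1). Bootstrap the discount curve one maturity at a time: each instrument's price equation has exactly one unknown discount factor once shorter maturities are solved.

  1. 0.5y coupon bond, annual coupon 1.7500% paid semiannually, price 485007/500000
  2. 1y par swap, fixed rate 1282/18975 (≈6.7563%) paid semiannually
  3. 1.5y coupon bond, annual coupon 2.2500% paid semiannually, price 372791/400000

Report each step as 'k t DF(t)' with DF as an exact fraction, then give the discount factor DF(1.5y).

1 1/2 601/625
2 1 9359/10000
3 3/2 1801/2000
DF(1.5y) = 1801/2000 ≈ 0.900500

step 1 [0.5y] bond c/2=7/800: DF=(485007/500000 − 7/800·(0))/(1+7/800) = 601/625 ≈ 0.961600
step 2 [1y] swap r/2=641/18975: DF=(1 − 641/18975·(0.961600))/(1+641/18975) = 9359/10000 ≈ 0.935900
step 3 [1.5y] bond c/2=9/800: DF=(372791/400000 − 9/800·(0.961600+0.935900))/(1+9/800) = 1801/2000 ≈ 0.900500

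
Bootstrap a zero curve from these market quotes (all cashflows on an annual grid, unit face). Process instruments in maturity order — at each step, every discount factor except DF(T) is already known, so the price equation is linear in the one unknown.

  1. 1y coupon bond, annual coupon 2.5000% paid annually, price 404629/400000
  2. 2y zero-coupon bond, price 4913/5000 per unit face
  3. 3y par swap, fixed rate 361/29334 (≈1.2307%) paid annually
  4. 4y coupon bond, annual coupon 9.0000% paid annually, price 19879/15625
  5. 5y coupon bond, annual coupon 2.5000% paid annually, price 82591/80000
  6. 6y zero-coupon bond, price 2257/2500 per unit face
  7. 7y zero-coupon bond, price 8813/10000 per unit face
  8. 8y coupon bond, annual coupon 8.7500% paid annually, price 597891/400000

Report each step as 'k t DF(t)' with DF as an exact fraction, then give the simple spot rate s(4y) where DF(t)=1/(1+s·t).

step 1 [1y] bond c/1=1/40: DF=(404629/400000 − 1/40·(0))/(1+1/40) = 9869/10000 ≈ 0.986900
step 2 [2y] zero: DF = P = 4913/5000 ≈ 0.982600
step 3 [3y] swap r/1=361/29334: DF=(1 − 361/29334·(0.986900+0.982600))/(1+361/29334) = 9639/10000 ≈ 0.963900
step 4 [4y] bond c/1=9/100: DF=(19879/15625 − 9/100·(0.986900+0.982600+0.963900))/(1+9/100) = 37/40 ≈ 0.925000
step 5 [5y] bond c/1=1/40: DF=(82591/80000 − 1/40·(0.986900+0.982600+0.963900+0.925000))/(1+1/40) = 9131/10000 ≈ 0.913100
step 6 [6y] zero: DF = P = 2257/2500 ≈ 0.902800
step 7 [7y] zero: DF = P = 8813/10000 ≈ 0.881300
step 8 [8y] bond c/1=7/80: DF=(597891/400000 − 7/80·(0.986900+0.982600+0.963900+0.925000+0.913100+0.902800+0.881300))/(1+7/80) = 847/1000 ≈ 0.847000

1 1 9869/10000
2 2 4913/5000
3 3 9639/10000
4 4 37/40
5 5 9131/10000
6 6 2257/2500
7 7 8813/10000
8 8 847/1000
s(4y) = (1/(37/40) − 1)/(4) = 3/148 ≈ 2.0270%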